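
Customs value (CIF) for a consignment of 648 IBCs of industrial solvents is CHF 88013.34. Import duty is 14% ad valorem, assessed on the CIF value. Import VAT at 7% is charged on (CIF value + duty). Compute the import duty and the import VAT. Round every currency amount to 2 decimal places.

Import duty = 88013.34 × 14% = 12321.87
VAT base = CIF + duty = 88013.34 + 12321.87 = 100335.21
Import VAT = 100335.21 × 7% = 7023.46

Import duty: CHF 12321.87; import VAT: CHF 7023.46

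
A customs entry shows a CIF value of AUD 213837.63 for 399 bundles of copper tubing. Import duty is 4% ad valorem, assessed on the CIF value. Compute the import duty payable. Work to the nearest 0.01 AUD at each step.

Import duty: AUD 8553.51

Import duty = 213837.63 × 4% = 8553.51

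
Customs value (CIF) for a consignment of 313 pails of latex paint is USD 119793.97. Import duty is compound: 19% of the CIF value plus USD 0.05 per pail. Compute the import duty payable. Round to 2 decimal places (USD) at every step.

Ad valorem component: 119793.97 × 19% = 22760.85
Specific component: 313 × 0.05 = 15.65
Import duty = 22760.85 + 15.65 = 22776.50

Import duty: USD 22776.50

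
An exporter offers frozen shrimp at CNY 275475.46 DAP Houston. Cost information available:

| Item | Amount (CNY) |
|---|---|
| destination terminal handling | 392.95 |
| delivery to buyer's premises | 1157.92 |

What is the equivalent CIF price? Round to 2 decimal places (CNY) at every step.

CIF price: CNY 273924.59

From DAP to CIF, the seller no longer bears: destination terminal, delivery.
CIF price = 275475.46 − 392.95 − 1157.92 = 273924.59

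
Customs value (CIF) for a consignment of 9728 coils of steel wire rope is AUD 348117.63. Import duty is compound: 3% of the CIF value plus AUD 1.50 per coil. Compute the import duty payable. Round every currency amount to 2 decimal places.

Ad valorem component: 348117.63 × 3% = 10443.53
Specific component: 9728 × 1.50 = 14592.00
Import duty = 10443.53 + 14592.00 = 25035.53

Import duty: AUD 25035.53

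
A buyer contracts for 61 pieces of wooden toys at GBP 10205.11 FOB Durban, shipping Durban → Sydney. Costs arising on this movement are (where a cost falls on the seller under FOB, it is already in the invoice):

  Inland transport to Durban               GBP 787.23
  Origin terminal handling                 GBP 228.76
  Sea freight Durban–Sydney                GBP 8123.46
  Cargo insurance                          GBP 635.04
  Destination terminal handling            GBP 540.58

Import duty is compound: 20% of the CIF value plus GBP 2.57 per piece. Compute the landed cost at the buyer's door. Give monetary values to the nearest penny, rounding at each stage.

Total landed cost: GBP 23453.68

FOB: the seller bears costs until goods are on board at the origin port; the buyer bears freight, insurance and all costs thereafter.
Already in the invoice (seller's account under FOB): inland to port, origin terminal — exclude.
CIF value = FOB price + freight + insurance = 10205.11 + 8123.46 + 635.04 = 18963.61
Ad valorem component: 18963.61 × 20% = 3792.72
Specific component: 61 × 2.57 = 156.77
Import duty = 3792.72 + 156.77 = 3949.49
Buyer bears: freight 8123.46 + insurance 635.04 + destination terminal 540.58 + duty 3949.49 = 13248.57
Landed cost = invoice 10205.11 + 13248.57 = 23453.68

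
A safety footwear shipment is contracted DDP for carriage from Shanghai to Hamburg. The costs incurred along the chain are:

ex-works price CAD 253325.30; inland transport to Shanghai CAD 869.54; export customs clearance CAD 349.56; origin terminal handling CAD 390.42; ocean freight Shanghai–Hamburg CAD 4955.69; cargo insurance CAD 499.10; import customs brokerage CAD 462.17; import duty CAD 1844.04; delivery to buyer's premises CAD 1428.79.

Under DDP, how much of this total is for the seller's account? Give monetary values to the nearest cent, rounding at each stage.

DDP: the seller bears all costs including import duty.
Seller's account: goods 253325.30 + inland to port 869.54 + export clearance 349.56 + origin terminal 390.42 + freight 4955.69 + insurance 499.10 + brokerage 462.17 + duty 1844.04 + delivery 1428.79 = 264124.61
Buyer's account: 0.00

Seller's account: CAD 264124.61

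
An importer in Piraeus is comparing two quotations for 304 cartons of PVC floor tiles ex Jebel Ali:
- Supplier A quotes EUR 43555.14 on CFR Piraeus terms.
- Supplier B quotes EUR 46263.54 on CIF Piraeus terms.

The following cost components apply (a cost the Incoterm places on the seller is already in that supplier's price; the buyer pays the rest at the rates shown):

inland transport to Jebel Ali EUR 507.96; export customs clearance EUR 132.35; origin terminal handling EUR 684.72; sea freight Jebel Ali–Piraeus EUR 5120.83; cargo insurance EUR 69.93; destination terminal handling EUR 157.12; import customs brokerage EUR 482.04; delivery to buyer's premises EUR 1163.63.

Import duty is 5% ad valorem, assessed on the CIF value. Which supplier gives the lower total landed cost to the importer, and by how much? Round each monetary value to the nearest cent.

Supplier A (CFR):
CIF value = CFR price + insurance = 43555.14 + 69.93 = 43625.07
Import duty = 43625.07 × 5% = 2181.25
Buyer bears (A): 69.93 + 157.12 + 482.04 + 1163.63 = 1872.72
Landed cost (A) = invoice 43555.14 + 1872.72 + duty 2181.25 = 47609.11
Supplier B (CIF):
The CIF price already equals the CIF value: 46263.54
Import duty = 46263.54 × 5% = 2313.18
Buyer bears (B): 157.12 + 482.04 + 1163.63 = 1802.79
Landed cost (B) = invoice 46263.54 + 1802.79 + duty 2313.18 = 50379.51
Difference = |47609.11 − 50379.51| = 2770.40

Supplier A is cheaper by EUR 2770.40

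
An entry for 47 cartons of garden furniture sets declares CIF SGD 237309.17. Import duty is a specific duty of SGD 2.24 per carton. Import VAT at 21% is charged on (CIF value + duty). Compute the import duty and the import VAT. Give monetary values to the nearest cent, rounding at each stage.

Import duty: SGD 105.28; import VAT: SGD 49857.03

Import duty = 47 × 2.24 = 105.28
VAT base = CIF + duty = 237309.17 + 105.28 = 237414.45
Import VAT = 237414.45 × 21% = 49857.03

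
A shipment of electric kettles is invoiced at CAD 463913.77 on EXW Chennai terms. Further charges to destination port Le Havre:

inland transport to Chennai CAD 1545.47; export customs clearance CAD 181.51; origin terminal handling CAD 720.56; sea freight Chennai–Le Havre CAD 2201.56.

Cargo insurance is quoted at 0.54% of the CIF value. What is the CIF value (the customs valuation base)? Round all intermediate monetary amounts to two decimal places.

CIF value: CAD 471106.85

Let C be the CIF value. C = EXW price + pre-shipment costs + freight + 0.54% × C
C − 0.54% × C = 463913.77 + 1545.47 + 181.51 + 720.56 + 2201.56
0.9946 × C = 468562.87
C = 468562.87 / 0.9946 = 471106.85
Insurance premium = 0.54% × 471106.85 = 2543.98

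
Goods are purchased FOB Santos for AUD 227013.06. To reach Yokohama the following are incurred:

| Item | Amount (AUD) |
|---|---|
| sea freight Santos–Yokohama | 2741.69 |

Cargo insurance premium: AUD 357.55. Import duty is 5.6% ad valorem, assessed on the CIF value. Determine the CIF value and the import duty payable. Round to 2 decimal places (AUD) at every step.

CIF value: AUD 230112.30; import duty: AUD 12886.29

CIF = FOB price + freight + insurance
CIF = 227013.06 + 2741.69 + 357.55 = 230112.30
Import duty = 230112.30 × 5.6% = 12886.29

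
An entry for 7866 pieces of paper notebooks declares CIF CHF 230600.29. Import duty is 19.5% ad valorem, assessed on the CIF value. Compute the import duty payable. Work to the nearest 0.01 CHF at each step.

Import duty = 230600.29 × 19.5% = 44967.06

Import duty: CHF 44967.06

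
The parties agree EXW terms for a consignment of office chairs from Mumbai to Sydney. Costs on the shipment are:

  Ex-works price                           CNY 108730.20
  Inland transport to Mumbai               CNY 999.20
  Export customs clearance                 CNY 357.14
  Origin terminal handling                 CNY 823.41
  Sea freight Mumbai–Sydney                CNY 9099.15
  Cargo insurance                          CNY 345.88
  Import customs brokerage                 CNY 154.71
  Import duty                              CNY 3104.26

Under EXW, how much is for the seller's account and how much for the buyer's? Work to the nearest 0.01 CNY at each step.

Seller: CNY 108730.20; buyer: CNY 14883.75

EXW: the seller makes goods available at their premises; the buyer bears all onward costs.
Seller's account: goods 108730.20 = 108730.20
Buyer's account: inland to port 999.20 + export clearance 357.14 + origin terminal 823.41 + freight 9099.15 + insurance 345.88 + brokerage 154.71 + duty 3104.26 = 14883.75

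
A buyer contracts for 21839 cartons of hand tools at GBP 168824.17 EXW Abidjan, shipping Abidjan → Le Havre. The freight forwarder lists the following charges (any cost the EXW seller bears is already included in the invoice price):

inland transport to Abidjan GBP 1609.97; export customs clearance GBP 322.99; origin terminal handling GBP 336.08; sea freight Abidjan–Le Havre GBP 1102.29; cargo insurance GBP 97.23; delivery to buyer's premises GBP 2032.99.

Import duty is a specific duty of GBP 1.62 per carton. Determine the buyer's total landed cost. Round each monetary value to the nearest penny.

Total landed cost: GBP 209704.90

EXW: the seller makes goods available at their premises; the buyer bears all onward costs.
CIF value = EXW price + inland to port + export clearance + origin terminal + freight + insurance = 168824.17 + 1609.97 + 322.99 + 336.08 + 1102.29 + 97.23 = 172292.73
Import duty = 21839 × 1.62 = 35379.18
Buyer bears: inland to port 1609.97 + export clearance 322.99 + origin terminal 336.08 + freight 1102.29 + insurance 97.23 + delivery 2032.99 + duty 35379.18 = 40880.73
Landed cost = invoice 168824.17 + 40880.73 = 209704.90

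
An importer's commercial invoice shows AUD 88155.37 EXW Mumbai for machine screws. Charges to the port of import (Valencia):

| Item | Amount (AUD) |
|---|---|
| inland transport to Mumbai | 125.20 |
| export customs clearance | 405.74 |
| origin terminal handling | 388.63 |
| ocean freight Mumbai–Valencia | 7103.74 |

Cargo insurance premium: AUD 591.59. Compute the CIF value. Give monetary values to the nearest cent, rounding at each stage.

CIF value: AUD 96770.27

CIF = EXW price + pre-shipment costs + freight + insurance
CIF = 88155.37 + 125.20 + 405.74 + 388.63 + 7103.74 + 591.59 = 96770.27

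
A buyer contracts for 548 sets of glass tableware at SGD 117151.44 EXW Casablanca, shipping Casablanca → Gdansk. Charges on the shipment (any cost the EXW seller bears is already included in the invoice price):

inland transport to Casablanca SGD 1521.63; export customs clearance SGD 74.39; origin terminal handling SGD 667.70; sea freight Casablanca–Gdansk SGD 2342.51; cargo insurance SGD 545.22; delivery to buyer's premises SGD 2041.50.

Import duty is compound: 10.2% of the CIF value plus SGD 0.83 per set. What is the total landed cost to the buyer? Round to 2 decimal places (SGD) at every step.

Total landed cost: SGD 137274.12

EXW: the seller makes goods available at their premises; the buyer bears all onward costs.
CIF value = EXW price + inland to port + export clearance + origin terminal + freight + insurance = 117151.44 + 1521.63 + 74.39 + 667.70 + 2342.51 + 545.22 = 122302.89
Ad valorem component: 122302.89 × 10.2% = 12474.89
Specific component: 548 × 0.83 = 454.84
Import duty = 12474.89 + 454.84 = 12929.73
Buyer bears: inland to port 1521.63 + export clearance 74.39 + origin terminal 667.70 + freight 2342.51 + insurance 545.22 + delivery 2041.50 + duty 12929.73 = 20122.68
Landed cost = invoice 117151.44 + 20122.68 = 137274.12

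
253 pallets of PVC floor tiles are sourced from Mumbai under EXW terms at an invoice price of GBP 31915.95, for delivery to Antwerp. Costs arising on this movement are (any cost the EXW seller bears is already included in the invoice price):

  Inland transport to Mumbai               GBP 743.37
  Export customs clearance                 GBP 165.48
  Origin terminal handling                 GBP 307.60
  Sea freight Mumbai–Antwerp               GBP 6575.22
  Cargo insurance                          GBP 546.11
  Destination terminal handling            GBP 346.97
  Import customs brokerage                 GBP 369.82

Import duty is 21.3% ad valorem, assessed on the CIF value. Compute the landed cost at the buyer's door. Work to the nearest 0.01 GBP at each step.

EXW: the seller makes goods available at their premises; the buyer bears all onward costs.
CIF value = EXW price + inland to port + export clearance + origin terminal + freight + insurance = 31915.95 + 743.37 + 165.48 + 307.60 + 6575.22 + 546.11 = 40253.73
Import duty = 40253.73 × 21.3% = 8574.04
Buyer bears: inland to port 743.37 + export clearance 165.48 + origin terminal 307.60 + freight 6575.22 + insurance 546.11 + destination terminal 346.97 + brokerage 369.82 + duty 8574.04 = 17628.61
Landed cost = invoice 31915.95 + 17628.61 = 49544.56

Total landed cost: GBP 49544.56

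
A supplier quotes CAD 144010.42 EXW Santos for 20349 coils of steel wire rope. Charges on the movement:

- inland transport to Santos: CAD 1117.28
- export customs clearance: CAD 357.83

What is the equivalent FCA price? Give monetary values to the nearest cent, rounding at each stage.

FCA price: CAD 145485.53

From EXW to FCA, the seller additionally bears: inland to port, export clearance.
FCA price = 144010.42 + 1117.28 + 357.83 = 145485.53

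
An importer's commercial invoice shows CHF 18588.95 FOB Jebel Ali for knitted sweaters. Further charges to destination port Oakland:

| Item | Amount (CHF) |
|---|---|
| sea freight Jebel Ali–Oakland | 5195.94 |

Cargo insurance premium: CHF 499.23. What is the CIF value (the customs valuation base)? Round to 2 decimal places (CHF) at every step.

CIF value: CHF 24284.12

CIF = FOB price + freight + insurance
CIF = 18588.95 + 5195.94 + 499.23 = 24284.12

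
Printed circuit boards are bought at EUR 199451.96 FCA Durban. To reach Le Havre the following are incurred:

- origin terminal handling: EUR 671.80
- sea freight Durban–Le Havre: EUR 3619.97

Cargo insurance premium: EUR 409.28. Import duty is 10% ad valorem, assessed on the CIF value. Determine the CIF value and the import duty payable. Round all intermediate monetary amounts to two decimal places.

CIF = FCA price + pre-shipment costs + freight + insurance
CIF = 199451.96 + 671.80 + 3619.97 + 409.28 = 204153.01
Import duty = 204153.01 × 10% = 20415.30

CIF value: EUR 204153.01; import duty: EUR 20415.30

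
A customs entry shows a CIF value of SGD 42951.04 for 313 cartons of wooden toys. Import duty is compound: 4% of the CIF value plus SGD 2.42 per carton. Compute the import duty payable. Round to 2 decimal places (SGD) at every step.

Import duty: SGD 2475.50

Ad valorem component: 42951.04 × 4% = 1718.04
Specific component: 313 × 2.42 = 757.46
Import duty = 1718.04 + 757.46 = 2475.50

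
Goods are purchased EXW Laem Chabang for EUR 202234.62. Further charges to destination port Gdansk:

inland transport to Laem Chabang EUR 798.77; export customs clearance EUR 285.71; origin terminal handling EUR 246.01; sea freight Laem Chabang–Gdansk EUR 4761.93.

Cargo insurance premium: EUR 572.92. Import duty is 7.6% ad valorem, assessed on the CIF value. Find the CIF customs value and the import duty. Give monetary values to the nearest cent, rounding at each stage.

CIF = EXW price + pre-shipment costs + freight + insurance
CIF = 202234.62 + 798.77 + 285.71 + 246.01 + 4761.93 + 572.92 = 208899.96
Import duty = 208899.96 × 7.6% = 15876.40

CIF value: EUR 208899.96; import duty: EUR 15876.40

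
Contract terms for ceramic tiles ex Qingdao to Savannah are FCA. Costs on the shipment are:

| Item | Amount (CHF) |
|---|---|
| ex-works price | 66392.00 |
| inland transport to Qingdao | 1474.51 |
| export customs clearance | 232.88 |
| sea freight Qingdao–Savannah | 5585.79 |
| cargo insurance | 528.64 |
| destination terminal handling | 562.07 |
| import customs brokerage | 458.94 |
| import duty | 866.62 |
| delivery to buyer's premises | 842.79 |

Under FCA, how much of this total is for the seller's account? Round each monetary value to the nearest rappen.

Seller's account: CHF 68099.39

FCA: the seller delivers export-cleared goods to the carrier; the buyer bears costs from that point.
Seller's account: goods 66392.00 + inland to port 1474.51 + export clearance 232.88 = 68099.39
Buyer's account: freight 5585.79 + insurance 528.64 + destination terminal 562.07 + brokerage 458.94 + duty 866.62 + delivery 842.79 = 8844.85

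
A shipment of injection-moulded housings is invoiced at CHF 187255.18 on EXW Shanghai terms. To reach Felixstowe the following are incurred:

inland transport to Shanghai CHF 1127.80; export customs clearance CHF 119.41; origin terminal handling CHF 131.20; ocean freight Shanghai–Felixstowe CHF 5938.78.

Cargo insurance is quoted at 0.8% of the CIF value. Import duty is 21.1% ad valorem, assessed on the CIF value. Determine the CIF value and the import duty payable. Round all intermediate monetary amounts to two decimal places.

CIF value: CHF 196141.50; import duty: CHF 41385.86

Let C be the CIF value. C = EXW price + pre-shipment costs + freight + 0.8% × C
C − 0.8% × C = 187255.18 + 1127.80 + 119.41 + 131.20 + 5938.78
0.992 × C = 194572.37
C = 194572.37 / 0.992 = 196141.50
Insurance premium = 0.8% × 196141.50 = 1569.13
Import duty = 196141.50 × 21.1% = 41385.86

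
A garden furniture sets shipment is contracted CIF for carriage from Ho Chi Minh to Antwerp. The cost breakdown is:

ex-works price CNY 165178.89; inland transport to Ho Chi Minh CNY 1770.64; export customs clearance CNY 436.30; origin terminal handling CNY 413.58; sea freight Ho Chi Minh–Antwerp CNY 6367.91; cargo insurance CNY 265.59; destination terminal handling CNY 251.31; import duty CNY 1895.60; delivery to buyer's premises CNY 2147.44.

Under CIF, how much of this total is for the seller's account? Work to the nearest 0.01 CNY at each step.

CIF: the seller pays costs through ocean freight and marine insurance to the destination port.
Seller's account: goods 165178.89 + inland to port 1770.64 + export clearance 436.30 + origin terminal 413.58 + freight 6367.91 + insurance 265.59 = 174432.91
Buyer's account: destination terminal 251.31 + duty 1895.60 + delivery 2147.44 = 4294.35

Seller's account: CNY 174432.91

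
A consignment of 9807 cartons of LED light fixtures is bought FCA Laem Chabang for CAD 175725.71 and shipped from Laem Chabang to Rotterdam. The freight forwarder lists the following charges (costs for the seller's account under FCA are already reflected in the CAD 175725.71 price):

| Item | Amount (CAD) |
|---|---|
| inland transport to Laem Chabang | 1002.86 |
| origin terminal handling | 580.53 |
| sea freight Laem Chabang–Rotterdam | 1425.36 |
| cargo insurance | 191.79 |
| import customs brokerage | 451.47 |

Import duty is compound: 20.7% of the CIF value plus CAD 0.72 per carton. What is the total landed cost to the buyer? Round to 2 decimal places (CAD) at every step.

Total landed cost: CAD 222266.04

FCA: the seller delivers export-cleared goods to the carrier; the buyer bears costs from that point.
Already in the invoice (seller's account under FCA): inland to port — exclude.
CIF value = FCA price + origin terminal + freight + insurance = 175725.71 + 580.53 + 1425.36 + 191.79 = 177923.39
Ad valorem component: 177923.39 × 20.7% = 36830.14
Specific component: 9807 × 0.72 = 7061.04
Import duty = 36830.14 + 7061.04 = 43891.18
Buyer bears: origin terminal 580.53 + freight 1425.36 + insurance 191.79 + brokerage 451.47 + duty 43891.18 = 46540.33
Landed cost = invoice 175725.71 + 46540.33 = 222266.04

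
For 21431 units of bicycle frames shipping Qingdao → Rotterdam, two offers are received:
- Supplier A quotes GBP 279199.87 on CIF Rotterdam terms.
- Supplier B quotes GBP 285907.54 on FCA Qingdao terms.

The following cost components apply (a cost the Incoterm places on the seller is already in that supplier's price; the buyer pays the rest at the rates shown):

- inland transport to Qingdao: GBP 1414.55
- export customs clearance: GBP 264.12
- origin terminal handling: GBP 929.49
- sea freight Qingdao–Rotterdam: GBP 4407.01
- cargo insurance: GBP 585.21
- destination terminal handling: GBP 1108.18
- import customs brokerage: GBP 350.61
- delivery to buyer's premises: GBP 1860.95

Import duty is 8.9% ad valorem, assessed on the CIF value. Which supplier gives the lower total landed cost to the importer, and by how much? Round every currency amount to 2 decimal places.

Supplier A (CIF):
The CIF price already equals the CIF value: 279199.87
Import duty = 279199.87 × 8.9% = 24848.79
Buyer bears (A): 1108.18 + 350.61 + 1860.95 = 3319.74
Landed cost (A) = invoice 279199.87 + 3319.74 + duty 24848.79 = 307368.40
Supplier B (FCA):
CIF value = FCA price + origin terminal + freight + insurance = 285907.54 + 929.49 + 4407.01 + 585.21 = 291829.25
Import duty = 291829.25 × 8.9% = 25972.80
Buyer bears (B): 929.49 + 4407.01 + 585.21 + 1108.18 + 350.61 + 1860.95 = 9241.45
Landed cost (B) = invoice 285907.54 + 9241.45 + duty 25972.80 = 321121.79
Difference = |307368.40 − 321121.79| = 13753.39

Supplier A is cheaper by GBP 13753.39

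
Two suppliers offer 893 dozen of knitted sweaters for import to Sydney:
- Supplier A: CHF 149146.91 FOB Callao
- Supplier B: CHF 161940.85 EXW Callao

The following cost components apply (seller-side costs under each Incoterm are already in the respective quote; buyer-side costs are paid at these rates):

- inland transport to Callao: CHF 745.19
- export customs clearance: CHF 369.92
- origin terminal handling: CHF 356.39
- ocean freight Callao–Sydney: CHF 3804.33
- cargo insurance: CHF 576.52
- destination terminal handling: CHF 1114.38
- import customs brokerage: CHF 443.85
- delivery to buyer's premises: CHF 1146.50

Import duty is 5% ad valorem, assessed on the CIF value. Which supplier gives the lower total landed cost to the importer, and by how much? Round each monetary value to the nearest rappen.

Supplier A (FOB):
CIF value = FOB price + freight + insurance = 149146.91 + 3804.33 + 576.52 = 153527.76
Import duty = 153527.76 × 5% = 7676.39
Buyer bears (A): 3804.33 + 576.52 + 1114.38 + 443.85 + 1146.50 = 7085.58
Landed cost (A) = invoice 149146.91 + 7085.58 + duty 7676.39 = 163908.88
Supplier B (EXW):
CIF value = EXW price + inland to port + export clearance + origin terminal + freight + insurance = 161940.85 + 745.19 + 369.92 + 356.39 + 3804.33 + 576.52 = 167793.20
Import duty = 167793.20 × 5% = 8389.66
Buyer bears (B): 745.19 + 369.92 + 356.39 + 3804.33 + 576.52 + 1114.38 + 443.85 + 1146.50 = 8557.08
Landed cost (B) = invoice 161940.85 + 8557.08 + duty 8389.66 = 178887.59
Difference = |163908.88 − 178887.59| = 14978.71

Supplier A is cheaper by CHF 14978.71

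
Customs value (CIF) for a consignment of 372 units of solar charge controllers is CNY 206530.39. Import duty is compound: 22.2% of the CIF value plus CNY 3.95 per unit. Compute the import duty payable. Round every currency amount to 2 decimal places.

Import duty: CNY 47319.15

Ad valorem component: 206530.39 × 22.2% = 45849.75
Specific component: 372 × 3.95 = 1469.40
Import duty = 45849.75 + 1469.40 = 47319.15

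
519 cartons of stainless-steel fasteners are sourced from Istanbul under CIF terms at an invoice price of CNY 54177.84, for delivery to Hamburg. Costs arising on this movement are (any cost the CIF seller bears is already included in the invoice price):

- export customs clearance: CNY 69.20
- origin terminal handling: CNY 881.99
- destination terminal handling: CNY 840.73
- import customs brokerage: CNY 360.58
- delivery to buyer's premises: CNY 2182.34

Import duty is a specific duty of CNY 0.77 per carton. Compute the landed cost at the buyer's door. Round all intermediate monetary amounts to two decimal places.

Total landed cost: CNY 57961.12

CIF: the seller pays costs through ocean freight and marine insurance to the destination port.
Already in the invoice (seller's account under CIF): export clearance, origin terminal — exclude.
The CIF price already equals the CIF value: 54177.84
Import duty = 519 × 0.77 = 399.63
Buyer bears: destination terminal 840.73 + brokerage 360.58 + delivery 2182.34 + duty 399.63 = 3783.28
Landed cost = invoice 54177.84 + 3783.28 = 57961.12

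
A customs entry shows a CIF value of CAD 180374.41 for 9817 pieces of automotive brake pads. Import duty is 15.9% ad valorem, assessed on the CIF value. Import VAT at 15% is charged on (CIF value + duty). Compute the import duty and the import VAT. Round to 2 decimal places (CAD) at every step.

Import duty = 180374.41 × 15.9% = 28679.53
VAT base = CIF + duty = 180374.41 + 28679.53 = 209053.94
Import VAT = 209053.94 × 15% = 31358.09

Import duty: CAD 28679.53; import VAT: CAD 31358.09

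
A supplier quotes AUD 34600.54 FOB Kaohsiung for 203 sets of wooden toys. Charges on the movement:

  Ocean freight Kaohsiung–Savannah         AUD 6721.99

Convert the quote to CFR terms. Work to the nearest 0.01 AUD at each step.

CFR price: AUD 41322.53

From FOB to CFR, the seller additionally bears: freight.
CFR price = 34600.54 + 6721.99 = 41322.53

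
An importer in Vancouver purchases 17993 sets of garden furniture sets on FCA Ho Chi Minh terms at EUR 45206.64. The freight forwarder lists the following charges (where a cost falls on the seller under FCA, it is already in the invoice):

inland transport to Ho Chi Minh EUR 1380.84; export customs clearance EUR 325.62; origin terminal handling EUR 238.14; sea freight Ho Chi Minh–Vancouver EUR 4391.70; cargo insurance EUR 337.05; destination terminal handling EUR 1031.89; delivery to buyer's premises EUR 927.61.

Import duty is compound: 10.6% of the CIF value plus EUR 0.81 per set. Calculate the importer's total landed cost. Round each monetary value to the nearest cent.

FCA: the seller delivers export-cleared goods to the carrier; the buyer bears costs from that point.
Already in the invoice (seller's account under FCA): inland to port, export clearance — exclude.
CIF value = FCA price + origin terminal + freight + insurance = 45206.64 + 238.14 + 4391.70 + 337.05 = 50173.53
Ad valorem component: 50173.53 × 10.6% = 5318.39
Specific component: 17993 × 0.81 = 14574.33
Import duty = 5318.39 + 14574.33 = 19892.72
Buyer bears: origin terminal 238.14 + freight 4391.70 + insurance 337.05 + destination terminal 1031.89 + delivery 927.61 + duty 19892.72 = 26819.11
Landed cost = invoice 45206.64 + 26819.11 = 72025.75

Total landed cost: EUR 72025.75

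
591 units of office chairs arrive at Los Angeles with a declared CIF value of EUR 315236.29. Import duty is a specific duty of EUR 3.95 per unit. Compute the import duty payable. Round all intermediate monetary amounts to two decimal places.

Import duty = 591 × 3.95 = 2334.45

Import duty: EUR 2334.45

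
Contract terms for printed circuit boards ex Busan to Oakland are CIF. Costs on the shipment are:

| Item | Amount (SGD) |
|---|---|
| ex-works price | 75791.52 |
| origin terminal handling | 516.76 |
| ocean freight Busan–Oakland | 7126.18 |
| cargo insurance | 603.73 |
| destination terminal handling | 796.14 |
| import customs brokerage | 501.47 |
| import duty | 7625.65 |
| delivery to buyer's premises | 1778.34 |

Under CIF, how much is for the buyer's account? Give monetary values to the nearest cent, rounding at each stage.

Buyer's account: SGD 10701.60

CIF: the seller pays costs through ocean freight and marine insurance to the destination port.
Seller's account: goods 75791.52 + origin terminal 516.76 + freight 7126.18 + insurance 603.73 = 84038.19
Buyer's account: destination terminal 796.14 + brokerage 501.47 + duty 7625.65 + delivery 1778.34 = 10701.60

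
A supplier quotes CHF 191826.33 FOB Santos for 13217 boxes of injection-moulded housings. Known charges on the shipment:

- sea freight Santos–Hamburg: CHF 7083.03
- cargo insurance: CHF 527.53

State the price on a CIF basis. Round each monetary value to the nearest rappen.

CIF price: CHF 199436.89

From FOB to CIF, the seller additionally bears: freight, insurance.
CIF price = 191826.33 + 7083.03 + 527.53 = 199436.89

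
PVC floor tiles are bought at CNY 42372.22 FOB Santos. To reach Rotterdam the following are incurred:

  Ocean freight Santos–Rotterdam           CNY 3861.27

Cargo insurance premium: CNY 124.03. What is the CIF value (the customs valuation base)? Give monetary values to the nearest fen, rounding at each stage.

CIF = FOB price + freight + insurance
CIF = 42372.22 + 3861.27 + 124.03 = 46357.52

CIF value: CNY 46357.52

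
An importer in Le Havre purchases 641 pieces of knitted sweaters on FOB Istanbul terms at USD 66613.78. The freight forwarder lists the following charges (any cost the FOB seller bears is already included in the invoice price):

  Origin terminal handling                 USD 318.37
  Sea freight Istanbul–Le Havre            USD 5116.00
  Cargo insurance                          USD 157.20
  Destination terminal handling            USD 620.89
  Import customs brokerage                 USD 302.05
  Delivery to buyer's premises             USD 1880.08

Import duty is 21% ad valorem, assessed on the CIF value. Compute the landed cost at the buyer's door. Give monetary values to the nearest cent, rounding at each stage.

Total landed cost: USD 89786.27

FOB: the seller bears costs until goods are on board at the origin port; the buyer bears freight, insurance and all costs thereafter.
Already in the invoice (seller's account under FOB): origin terminal — exclude.
CIF value = FOB price + freight + insurance = 66613.78 + 5116.00 + 157.20 = 71886.98
Import duty = 71886.98 × 21% = 15096.27
Buyer bears: freight 5116.00 + insurance 157.20 + destination terminal 620.89 + brokerage 302.05 + delivery 1880.08 + duty 15096.27 = 23172.49
Landed cost = invoice 66613.78 + 23172.49 = 89786.27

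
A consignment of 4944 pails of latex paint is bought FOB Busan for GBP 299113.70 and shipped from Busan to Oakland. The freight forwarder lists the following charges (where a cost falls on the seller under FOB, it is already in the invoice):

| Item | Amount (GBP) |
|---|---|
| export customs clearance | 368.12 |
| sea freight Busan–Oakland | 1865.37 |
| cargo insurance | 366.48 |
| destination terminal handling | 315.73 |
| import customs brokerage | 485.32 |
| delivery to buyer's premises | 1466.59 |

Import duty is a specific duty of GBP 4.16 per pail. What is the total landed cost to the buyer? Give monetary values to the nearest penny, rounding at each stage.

Total landed cost: GBP 324180.23

FOB: the seller bears costs until goods are on board at the origin port; the buyer bears freight, insurance and all costs thereafter.
Already in the invoice (seller's account under FOB): export clearance — exclude.
CIF value = FOB price + freight + insurance = 299113.70 + 1865.37 + 366.48 = 301345.55
Import duty = 4944 × 4.16 = 20567.04
Buyer bears: freight 1865.37 + insurance 366.48 + destination terminal 315.73 + brokerage 485.32 + delivery 1466.59 + duty 20567.04 = 25066.53
Landed cost = invoice 299113.70 + 25066.53 = 324180.23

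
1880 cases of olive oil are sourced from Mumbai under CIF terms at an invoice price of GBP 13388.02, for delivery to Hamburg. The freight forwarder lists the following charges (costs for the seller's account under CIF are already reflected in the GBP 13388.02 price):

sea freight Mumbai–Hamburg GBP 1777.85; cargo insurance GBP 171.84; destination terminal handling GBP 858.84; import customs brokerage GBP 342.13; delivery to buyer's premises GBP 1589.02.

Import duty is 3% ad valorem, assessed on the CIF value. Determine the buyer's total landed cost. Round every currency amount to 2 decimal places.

CIF: the seller pays costs through ocean freight and marine insurance to the destination port.
Already in the invoice (seller's account under CIF): freight, insurance — exclude.
The CIF price already equals the CIF value: 13388.02
Import duty = 13388.02 × 3% = 401.64
Buyer bears: destination terminal 858.84 + brokerage 342.13 + delivery 1589.02 + duty 401.64 = 3191.63
Landed cost = invoice 13388.02 + 3191.63 = 16579.65

Total landed cost: GBP 16579.65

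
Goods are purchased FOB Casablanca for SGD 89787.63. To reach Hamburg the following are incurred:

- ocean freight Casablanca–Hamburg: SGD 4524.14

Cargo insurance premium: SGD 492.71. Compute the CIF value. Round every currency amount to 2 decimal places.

CIF value: SGD 94804.48

CIF = FOB price + freight + insurance
CIF = 89787.63 + 4524.14 + 492.71 = 94804.48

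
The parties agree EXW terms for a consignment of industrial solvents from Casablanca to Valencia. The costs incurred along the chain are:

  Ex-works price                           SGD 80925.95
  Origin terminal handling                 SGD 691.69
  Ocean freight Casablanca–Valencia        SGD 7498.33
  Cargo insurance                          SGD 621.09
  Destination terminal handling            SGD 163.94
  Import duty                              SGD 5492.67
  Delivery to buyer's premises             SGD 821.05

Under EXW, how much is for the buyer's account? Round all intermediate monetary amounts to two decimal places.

Buyer's account: SGD 15288.77

EXW: the seller makes goods available at their premises; the buyer bears all onward costs.
Seller's account: goods 80925.95 = 80925.95
Buyer's account: origin terminal 691.69 + freight 7498.33 + insurance 621.09 + destination terminal 163.94 + duty 5492.67 + delivery 821.05 = 15288.77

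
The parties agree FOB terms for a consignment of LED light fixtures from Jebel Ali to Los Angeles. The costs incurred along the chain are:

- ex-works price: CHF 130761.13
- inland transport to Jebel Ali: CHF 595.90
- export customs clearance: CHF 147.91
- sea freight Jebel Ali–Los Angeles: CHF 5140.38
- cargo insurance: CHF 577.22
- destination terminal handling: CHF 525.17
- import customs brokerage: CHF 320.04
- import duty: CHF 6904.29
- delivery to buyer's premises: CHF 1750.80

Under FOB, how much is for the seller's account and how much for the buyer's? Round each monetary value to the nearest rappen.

FOB: the seller bears costs until goods are on board at the origin port; the buyer bears freight, insurance and all costs thereafter.
Seller's account: goods 130761.13 + inland to port 595.90 + export clearance 147.91 = 131504.94
Buyer's account: freight 5140.38 + insurance 577.22 + destination terminal 525.17 + brokerage 320.04 + duty 6904.29 + delivery 1750.80 = 15217.90

Seller: CHF 131504.94; buyer: CHF 15217.90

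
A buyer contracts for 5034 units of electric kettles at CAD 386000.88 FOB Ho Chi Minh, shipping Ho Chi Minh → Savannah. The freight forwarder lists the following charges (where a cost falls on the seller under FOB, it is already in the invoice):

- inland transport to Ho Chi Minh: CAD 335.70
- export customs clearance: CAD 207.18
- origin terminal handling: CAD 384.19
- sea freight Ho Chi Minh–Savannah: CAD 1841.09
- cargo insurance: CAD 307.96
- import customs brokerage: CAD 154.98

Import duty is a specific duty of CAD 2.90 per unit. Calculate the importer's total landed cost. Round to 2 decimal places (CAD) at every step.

Total landed cost: CAD 402903.51

FOB: the seller bears costs until goods are on board at the origin port; the buyer bears freight, insurance and all costs thereafter.
Already in the invoice (seller's account under FOB): inland to port, export clearance, origin terminal — exclude.
CIF value = FOB price + freight + insurance = 386000.88 + 1841.09 + 307.96 = 388149.93
Import duty = 5034 × 2.90 = 14598.60
Buyer bears: freight 1841.09 + insurance 307.96 + brokerage 154.98 + duty 14598.60 = 16902.63
Landed cost = invoice 386000.88 + 16902.63 = 402903.51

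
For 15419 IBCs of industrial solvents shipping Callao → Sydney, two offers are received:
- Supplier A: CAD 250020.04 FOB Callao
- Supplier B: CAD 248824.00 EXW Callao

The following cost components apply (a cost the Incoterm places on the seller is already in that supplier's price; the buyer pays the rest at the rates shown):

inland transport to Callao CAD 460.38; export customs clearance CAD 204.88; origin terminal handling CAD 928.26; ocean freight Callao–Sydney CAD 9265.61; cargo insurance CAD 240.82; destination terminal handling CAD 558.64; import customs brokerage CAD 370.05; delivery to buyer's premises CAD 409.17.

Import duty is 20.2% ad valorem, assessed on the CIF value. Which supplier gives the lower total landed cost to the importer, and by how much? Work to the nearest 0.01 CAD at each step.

Supplier A is cheaper by CAD 477.77

Supplier A (FOB):
CIF value = FOB price + freight + insurance = 250020.04 + 9265.61 + 240.82 = 259526.47
Import duty = 259526.47 × 20.2% = 52424.35
Buyer bears (A): 9265.61 + 240.82 + 558.64 + 370.05 + 409.17 = 10844.29
Landed cost (A) = invoice 250020.04 + 10844.29 + duty 52424.35 = 313288.68
Supplier B (EXW):
CIF value = EXW price + inland to port + export clearance + origin terminal + freight + insurance = 248824.00 + 460.38 + 204.88 + 928.26 + 9265.61 + 240.82 = 259923.95
Import duty = 259923.95 × 20.2% = 52504.64
Buyer bears (B): 460.38 + 204.88 + 928.26 + 9265.61 + 240.82 + 558.64 + 370.05 + 409.17 = 12437.81
Landed cost (B) = invoice 248824.00 + 12437.81 + duty 52504.64 = 313766.45
Difference = |313288.68 − 313766.45| = 477.77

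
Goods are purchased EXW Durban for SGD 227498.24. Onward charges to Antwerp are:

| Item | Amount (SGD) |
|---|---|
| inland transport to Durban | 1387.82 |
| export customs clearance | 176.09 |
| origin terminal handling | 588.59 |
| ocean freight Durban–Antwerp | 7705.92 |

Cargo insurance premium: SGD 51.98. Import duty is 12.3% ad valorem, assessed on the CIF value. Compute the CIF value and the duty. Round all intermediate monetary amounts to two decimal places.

CIF value: SGD 237408.64; import duty: SGD 29201.26

CIF = EXW price + pre-shipment costs + freight + insurance
CIF = 227498.24 + 1387.82 + 176.09 + 588.59 + 7705.92 + 51.98 = 237408.64
Import duty = 237408.64 × 12.3% = 29201.26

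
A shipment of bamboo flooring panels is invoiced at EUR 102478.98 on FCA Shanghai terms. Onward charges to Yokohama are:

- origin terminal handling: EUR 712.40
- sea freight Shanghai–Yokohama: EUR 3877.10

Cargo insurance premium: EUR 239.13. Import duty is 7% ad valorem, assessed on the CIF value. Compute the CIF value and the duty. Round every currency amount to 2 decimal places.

CIF value: EUR 107307.61; import duty: EUR 7511.53

CIF = FCA price + pre-shipment costs + freight + insurance
CIF = 102478.98 + 712.40 + 3877.10 + 239.13 = 107307.61
Import duty = 107307.61 × 7% = 7511.53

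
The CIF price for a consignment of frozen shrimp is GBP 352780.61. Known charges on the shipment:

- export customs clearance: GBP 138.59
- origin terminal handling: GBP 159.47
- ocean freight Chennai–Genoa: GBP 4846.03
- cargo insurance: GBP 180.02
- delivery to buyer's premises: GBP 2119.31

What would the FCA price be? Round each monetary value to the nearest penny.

FCA price: GBP 347595.09

Not relevant to the conversion: export clearance — on the seller under both CIF and FCA; already in the CIF price and stays in the FCA price. delivery — on the buyer under both terms; not part of either seller's price.
From CIF to FCA, the seller no longer bears: origin terminal, freight, insurance.
FCA price = 352780.61 − 159.47 − 4846.03 − 180.02 = 347595.09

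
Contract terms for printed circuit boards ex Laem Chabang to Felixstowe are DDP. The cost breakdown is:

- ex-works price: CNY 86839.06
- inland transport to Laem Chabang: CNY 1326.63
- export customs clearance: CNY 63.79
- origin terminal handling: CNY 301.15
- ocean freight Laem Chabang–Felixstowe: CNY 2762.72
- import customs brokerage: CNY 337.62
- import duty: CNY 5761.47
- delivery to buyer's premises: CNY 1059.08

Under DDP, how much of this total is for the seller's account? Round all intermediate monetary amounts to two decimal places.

Seller's account: CNY 98451.52

DDP: the seller bears all costs including import duty.
Seller's account: goods 86839.06 + inland to port 1326.63 + export clearance 63.79 + origin terminal 301.15 + freight 2762.72 + brokerage 337.62 + duty 5761.47 + delivery 1059.08 = 98451.52
Buyer's account: 0.00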